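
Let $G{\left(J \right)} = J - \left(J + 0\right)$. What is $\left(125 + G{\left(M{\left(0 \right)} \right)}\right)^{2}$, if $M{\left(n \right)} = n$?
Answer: $15625$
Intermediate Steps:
$G{\left(J \right)} = 0$ ($G{\left(J \right)} = J - J = 0$)
$\left(125 + G{\left(M{\left(0 \right)} \right)}\right)^{2} = \left(125 + 0\right)^{2} = 125^{2} = 15625$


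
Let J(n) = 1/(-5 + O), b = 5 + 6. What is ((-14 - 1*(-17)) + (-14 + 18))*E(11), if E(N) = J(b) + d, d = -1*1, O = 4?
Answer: -14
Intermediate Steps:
b = 11
d = -1
J(n) = -1 (J(n) = 1/(-5 + 4) = 1/(-1) = -1)
E(N) = -2 (E(N) = -1 - 1 = -2)
((-14 - 1*(-17)) + (-14 + 18))*E(11) = ((-14 - 1*(-17)) + (-14 + 18))*(-2) = ((-14 + 17) + 4)*(-2) = (3 + 4)*(-2) = 7*(-2) = -14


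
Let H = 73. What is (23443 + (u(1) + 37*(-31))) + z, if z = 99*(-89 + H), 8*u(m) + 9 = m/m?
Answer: 20711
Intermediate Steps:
u(m) = -1 (u(m) = -9/8 + (m/m)/8 = -9/8 + (⅛)*1 = -9/8 + ⅛ = -1)
z = -1584 (z = 99*(-89 + 73) = 99*(-16) = -1584)
(23443 + (u(1) + 37*(-31))) + z = (23443 + (-1 + 37*(-31))) - 1584 = (23443 + (-1 - 1147)) - 1584 = (23443 - 1148) - 1584 = 22295 - 1584 = 20711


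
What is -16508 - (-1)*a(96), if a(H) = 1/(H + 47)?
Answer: -2360643/143 ≈ -16508.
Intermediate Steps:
a(H) = 1/(47 + H)
-16508 - (-1)*a(96) = -16508 - (-1)/(47 + 96) = -16508 - (-1)/143 = -16508 - 1*(-1/143) = -16508 + 1/143 = -2360643/143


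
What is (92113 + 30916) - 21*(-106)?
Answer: 125255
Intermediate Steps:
(92113 + 30916) - 21*(-106) = 123029 + 2226 = 125255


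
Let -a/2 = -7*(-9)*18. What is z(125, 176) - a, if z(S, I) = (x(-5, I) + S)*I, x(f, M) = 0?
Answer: 24268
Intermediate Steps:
z(S, I) = I*S (z(S, I) = (0 + S)*I = S*I = I*S)
a = -2268 (a = -2*(-7*(-9))*18 = -126*18 = -2*1134 = -2268)
z(125, 176) - a = 176*125 - 1*(-2268) = 22000 + 2268 = 24268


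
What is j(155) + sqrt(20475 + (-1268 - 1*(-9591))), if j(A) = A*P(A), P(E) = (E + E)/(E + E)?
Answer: 155 + 11*sqrt(238) ≈ 324.70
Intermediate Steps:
P(E) = 1 (P(E) = (2*E)/((2*E)) = (2*E)*(1/(2*E)) = 1)
j(A) = A (j(A) = A*1 = A)
j(155) + sqrt(20475 + (-1268 - 1*(-9591))) = 155 + sqrt(20475 + (-1268 - 1*(-9591))) = 155 + sqrt(20475 + (-1268 + 9591)) = 155 + sqrt(20475 + 8323) = 155 + sqrt(28798) = 155 + 11*sqrt(238)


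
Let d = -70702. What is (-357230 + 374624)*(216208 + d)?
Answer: 2530931364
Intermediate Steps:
(-357230 + 374624)*(216208 + d) = (-357230 + 374624)*(216208 - 70702) = 17394*145506 = 2530931364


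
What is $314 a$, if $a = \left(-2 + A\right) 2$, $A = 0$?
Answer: $-1256$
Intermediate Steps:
$a = -4$ ($a = \left(-2 + 0\right) 2 = \left(-2\right) 2 = -4$)
$314 a = 314 \left(-4\right) = -1256$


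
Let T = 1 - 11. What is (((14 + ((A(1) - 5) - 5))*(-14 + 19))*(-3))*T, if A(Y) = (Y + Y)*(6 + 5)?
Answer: 3900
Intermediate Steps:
A(Y) = 22*Y (A(Y) = (2*Y)*11 = 22*Y)
T = -10
(((14 + ((A(1) - 5) - 5))*(-14 + 19))*(-3))*T = (((14 + ((22*1 - 5) - 5))*(-14 + 19))*(-3))*(-10) = (((14 + ((22 - 5) - 5))*5)*(-3))*(-10) = (((14 + (17 - 5))*5)*(-3))*(-10) = (((14 + 12)*5)*(-3))*(-10) = ((26*5)*(-3))*(-10) = (130*(-3))*(-10) = -390*(-10) = 3900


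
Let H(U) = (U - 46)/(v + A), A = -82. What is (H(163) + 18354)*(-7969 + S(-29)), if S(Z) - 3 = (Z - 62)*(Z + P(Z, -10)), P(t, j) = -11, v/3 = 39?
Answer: -397069326/5 ≈ -7.9414e+7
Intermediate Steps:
v = 117 (v = 3*39 = 117)
S(Z) = 3 + (-62 + Z)*(-11 + Z) (S(Z) = 3 + (Z - 62)*(Z - 11) = 3 + (-62 + Z)*(-11 + Z))
H(U) = -46/35 + U/35 (H(U) = (U - 46)/(117 - 82) = (-46 + U)/35 = (-46 + U)*(1/35) = -46/35 + U/35)
(H(163) + 18354)*(-7969 + S(-29)) = ((-46/35 + (1/35)*163) + 18354)*(-7969 + (685 + (-29)² - 73*(-29))) = ((-46/35 + 163/35) + 18354)*(-7969 + (685 + 841 + 2117)) = (117/35 + 18354)*(-7969 + 3643) = (642507/35)*(-4326) = -397069326/5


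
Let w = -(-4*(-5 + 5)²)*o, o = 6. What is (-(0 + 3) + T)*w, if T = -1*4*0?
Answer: 0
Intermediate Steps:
T = 0 (T = -4*0 = 0)
w = 0 (w = -(-4*(-5 + 5)²)*6 = -(-4*0²)*6 = -(-4*0)*6 = -0*6 = -1*0 = 0)
(-(0 + 3) + T)*w = (-(0 + 3) + 0)*0 = (-1*3 + 0)*0 = (-3 + 0)*0 = -3*0 = 0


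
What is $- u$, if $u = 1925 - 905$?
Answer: $-1020$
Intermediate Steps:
$u = 1020$
$- u = \left(-1\right) 1020 = -1020$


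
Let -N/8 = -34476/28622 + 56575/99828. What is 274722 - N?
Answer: 98117784668216/357159627 ≈ 2.7472e+5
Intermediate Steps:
N = 1822380478/357159627 (N = -8*(-34476/28622 + 56575/99828) = -8*(-34476*1/28622 + 56575*(1/99828)) = -8*(-17238/14311 + 56575/99828) = -8*(-911190239/1428638508) = 1822380478/357159627 ≈ 5.1024)
274722 - N = 274722 - 1*1822380478/357159627 = 274722 - 1822380478/357159627 = 98117784668216/357159627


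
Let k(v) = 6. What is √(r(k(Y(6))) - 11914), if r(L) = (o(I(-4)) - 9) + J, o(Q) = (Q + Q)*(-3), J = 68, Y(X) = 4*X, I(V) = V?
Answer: I*√11831 ≈ 108.77*I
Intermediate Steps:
o(Q) = -6*Q (o(Q) = (2*Q)*(-3) = -6*Q)
r(L) = 83 (r(L) = (-6*(-4) - 9) + 68 = (24 - 9) + 68 = 15 + 68 = 83)
√(r(k(Y(6))) - 11914) = √(83 - 11914) = √(-11831) = I*√11831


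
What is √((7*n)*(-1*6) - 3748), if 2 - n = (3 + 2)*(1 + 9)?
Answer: 2*I*√433 ≈ 41.617*I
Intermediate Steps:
n = -48 (n = 2 - (3 + 2)*(1 + 9) = 2 - 5*10 = 2 - 1*50 = 2 - 50 = -48)
√((7*n)*(-1*6) - 3748) = √((7*(-48))*(-1*6) - 3748) = √(-336*(-6) - 3748) = √(2016 - 3748) = √(-1732) = 2*I*√433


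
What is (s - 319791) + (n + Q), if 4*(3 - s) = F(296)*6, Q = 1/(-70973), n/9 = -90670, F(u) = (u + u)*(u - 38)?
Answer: -96872609107/70973 ≈ -1.3649e+6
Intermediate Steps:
F(u) = 2*u*(-38 + u) (F(u) = (2*u)*(-38 + u) = 2*u*(-38 + u))
n = -816030 (n = 9*(-90670) = -816030)
Q = -1/70973 ≈ -1.4090e-5
s = -229101 (s = 3 - 2*296*(-38 + 296)*6/4 = 3 - 2*296*258*6/4 = 3 - 38184*6 = 3 - ¼*916416 = 3 - 229104 = -229101)
(s - 319791) + (n + Q) = (-229101 - 319791) + (-816030 - 1/70973) = -548892 - 57916097191/70973 = -96872609107/70973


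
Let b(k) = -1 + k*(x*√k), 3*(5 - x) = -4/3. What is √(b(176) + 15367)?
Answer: √(138294 + 34496*√11)/3 ≈ 167.57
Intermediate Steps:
x = 49/9 (x = 5 - (-4)/(3*3) = 5 - ⅓*(-4/3) = 5 + 4/9 = 49/9 ≈ 5.4444)
b(k) = -1 + 49*k^(3/2)/9 (b(k) = -1 + k*(49*√k/9) = -1 + 49*k^(3/2)/9)
√(b(176) + 15367) = √((-1 + 49*176^(3/2)/9) + 15367) = √((-1 + 49*(704*√11)/9) + 15367) = √((-1 + 34496*√11/9) + 15367) = √(15366 + 34496*√11/9)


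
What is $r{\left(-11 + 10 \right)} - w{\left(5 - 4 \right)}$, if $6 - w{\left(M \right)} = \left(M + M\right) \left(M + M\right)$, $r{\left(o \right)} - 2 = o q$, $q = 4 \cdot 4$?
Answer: $-16$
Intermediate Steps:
$q = 16$
$r{\left(o \right)} = 2 + 16 o$ ($r{\left(o \right)} = 2 + o 16 = 2 + 16 o$)
$w{\left(M \right)} = 6 - 4 M^{2}$ ($w{\left(M \right)} = 6 - \left(M + M\right) \left(M + M\right) = 6 - 2 M 2 M = 6 - 4 M^{2}$)
$r{\left(-11 + 10 \right)} - w{\left(5 - 4 \right)} = \left(2 + 16 \left(-11 + 10\right)\right) - \left(6 - 4 \left(5 - 4\right)^{2}\right) = \left(2 + 16 \left(-1\right)\right) - \left(6 - 4 \cdot 1^{2}\right) = \left(2 - 16\right) - \left(6 - 4\right) = -14 - \left(6 - 4\right) = -14 - 2 = -16$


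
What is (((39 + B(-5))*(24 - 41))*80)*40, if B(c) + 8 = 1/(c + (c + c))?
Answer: -5048320/3 ≈ -1.6828e+6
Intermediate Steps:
B(c) = -8 + 1/(3*c) (B(c) = -8 + 1/(c + (c + c)) = -8 + 1/(c + 2*c) = -8 + 1/(3*c))
(((39 + B(-5))*(24 - 41))*80)*40 = (((39 + (-8 + (⅓)/(-5)))*(24 - 41))*80)*40 = (((39 + (-8 + (⅓)*(-⅕)))*(-17))*80)*40 = (((39 + (-8 - 1/15))*(-17))*80)*40 = (((39 - 121/15)*(-17))*80)*40 = (((464/15)*(-17))*80)*40 = -7888/15*80*40 = -126208/3*40 = -5048320/3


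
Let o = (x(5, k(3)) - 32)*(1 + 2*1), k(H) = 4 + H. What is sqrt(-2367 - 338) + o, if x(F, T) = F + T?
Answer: -60 + I*sqrt(2705) ≈ -60.0 + 52.01*I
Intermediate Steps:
o = -60 (o = ((5 + (4 + 3)) - 32)*(1 + 2*1) = ((5 + 7) - 32)*(1 + 2) = (12 - 32)*3 = -20*3 = -60)
sqrt(-2367 - 338) + o = sqrt(-2367 - 338) - 60 = sqrt(-2705) - 60 = I*sqrt(2705) - 60 = -60 + I*sqrt(2705)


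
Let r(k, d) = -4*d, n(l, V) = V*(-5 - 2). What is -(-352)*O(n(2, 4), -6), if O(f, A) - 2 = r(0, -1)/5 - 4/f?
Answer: 36256/35 ≈ 1035.9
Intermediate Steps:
n(l, V) = -7*V (n(l, V) = V*(-7) = -7*V)
O(f, A) = 14/5 - 4/f (O(f, A) = 2 + (-4*(-1)/5 - 4/f) = 2 + (4*(⅕) - 4/f) = 2 + (⅘ - 4/f) = 14/5 - 4/f)
-(-352)*O(n(2, 4), -6) = -(-352)*(14/5 - 4/((-7*4))) = -(-352)*(14/5 - 4/(-28)) = -(-352)*(14/5 - 4*(-1/28)) = -(-352)*(14/5 + ⅐) = -(-352)*103/35 = -352*(-103/35) = 36256/35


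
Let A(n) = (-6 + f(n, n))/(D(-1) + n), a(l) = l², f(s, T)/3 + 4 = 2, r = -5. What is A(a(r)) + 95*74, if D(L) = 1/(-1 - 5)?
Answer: 1047398/149 ≈ 7029.5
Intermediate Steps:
f(s, T) = -6 (f(s, T) = -12 + 3*2 = -12 + 6 = -6)
D(L) = -⅙ (D(L) = 1/(-6) = -⅙)
A(n) = -12/(-⅙ + n) (A(n) = (-6 - 6)/(-⅙ + n) = -12/(-⅙ + n))
A(a(r)) + 95*74 = -72/(-1 + 6*(-5)²) + 95*74 = -72/(-1 + 6*25) + 7030 = -72/(-1 + 150) + 7030 = -72/149 + 7030 = 1047398/149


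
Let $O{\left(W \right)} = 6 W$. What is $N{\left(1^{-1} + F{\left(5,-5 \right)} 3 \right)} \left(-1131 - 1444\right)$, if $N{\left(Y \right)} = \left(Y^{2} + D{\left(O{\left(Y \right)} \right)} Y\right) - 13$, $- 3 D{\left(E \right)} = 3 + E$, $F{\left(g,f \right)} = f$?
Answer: $502125$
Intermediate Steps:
$D{\left(E \right)} = -1 - \frac{E}{3}$ ($D{\left(E \right)} = - \frac{3 + E}{3} = -1 - \frac{E}{3}$)
$N{\left(Y \right)} = -13 + Y^{2} + Y \left(-1 - 2 Y\right)$ ($N{\left(Y \right)} = \left(Y^{2} + \left(-1 - \frac{6 Y}{3}\right) Y\right) - 13 = \left(Y^{2} + \left(-1 - 2 Y\right) Y\right) - 13 = \left(Y^{2} + Y \left(-1 - 2 Y\right)\right) - 13 = -13 + Y^{2} + Y \left(-1 - 2 Y\right)$)
$N{\left(1^{-1} + F{\left(5,-5 \right)} 3 \right)} \left(-1131 - 1444\right) = \left(-13 - \left(1^{-1} - 15\right) - \left(1^{-1} - 15\right)^{2}\right) \left(-1131 - 1444\right) = \left(-13 - \left(1 - 15\right) - \left(1 - 15\right)^{2}\right) \left(-2575\right) = \left(-13 - -14 - \left(-14\right)^{2}\right) \left(-2575\right) = \left(-13 + 14 - 196\right) \left(-2575\right) = \left(-195\right) \left(-2575\right) = 502125$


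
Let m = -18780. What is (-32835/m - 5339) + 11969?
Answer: 8302949/1252 ≈ 6631.8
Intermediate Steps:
(-32835/m - 5339) + 11969 = (-32835/(-18780) - 5339) + 11969 = (-32835*(-1/18780) - 5339) + 11969 = (2189/1252 - 5339) + 11969 = -6682239/1252 + 11969 = 8302949/1252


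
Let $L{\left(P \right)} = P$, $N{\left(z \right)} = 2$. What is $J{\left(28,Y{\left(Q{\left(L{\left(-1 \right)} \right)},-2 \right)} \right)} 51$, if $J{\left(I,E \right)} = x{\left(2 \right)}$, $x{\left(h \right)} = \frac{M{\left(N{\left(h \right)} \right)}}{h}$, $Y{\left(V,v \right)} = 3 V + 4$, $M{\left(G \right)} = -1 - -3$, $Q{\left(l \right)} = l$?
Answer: $51$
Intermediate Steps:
$M{\left(G \right)} = 2$ ($M{\left(G \right)} = -1 + 3 = 2$)
$Y{\left(V,v \right)} = 4 + 3 V$
$x{\left(h \right)} = \frac{2}{h}$
$J{\left(I,E \right)} = 1$ ($J{\left(I,E \right)} = \frac{2}{2} = 2 \cdot \frac{1}{2} = 1$)
$J{\left(28,Y{\left(Q{\left(L{\left(-1 \right)} \right)},-2 \right)} \right)} 51 = 1 \cdot 51 = 51$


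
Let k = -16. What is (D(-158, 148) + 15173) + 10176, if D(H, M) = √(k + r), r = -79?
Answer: 25349 + I*√95 ≈ 25349.0 + 9.7468*I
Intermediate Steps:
D(H, M) = I*√95 (D(H, M) = √(-16 - 79) = √(-95) = I*√95)
(D(-158, 148) + 15173) + 10176 = (I*√95 + 15173) + 10176 = (15173 + I*√95) + 10176 = 25349 + I*√95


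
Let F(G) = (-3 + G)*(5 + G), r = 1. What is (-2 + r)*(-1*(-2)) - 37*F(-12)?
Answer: -3887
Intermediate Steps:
(-2 + r)*(-1*(-2)) - 37*F(-12) = (-2 + 1)*(-1*(-2)) - 37*(-15 + (-12)**2 + 2*(-12)) = -1*2 - 37*(-15 + 144 - 24) = -2 - 37*105 = -2 - 3885 = -3887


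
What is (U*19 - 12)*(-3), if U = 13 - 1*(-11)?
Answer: -1332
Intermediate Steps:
U = 24 (U = 13 + 11 = 24)
(U*19 - 12)*(-3) = (24*19 - 12)*(-3) = (456 - 12)*(-3) = 444*(-3) = -1332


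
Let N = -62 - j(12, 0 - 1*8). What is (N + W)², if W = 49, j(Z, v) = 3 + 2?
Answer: 324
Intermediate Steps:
j(Z, v) = 5
N = -67 (N = -62 - 1*5 = -62 - 5 = -67)
(N + W)² = (-67 + 49)² = (-18)² = 324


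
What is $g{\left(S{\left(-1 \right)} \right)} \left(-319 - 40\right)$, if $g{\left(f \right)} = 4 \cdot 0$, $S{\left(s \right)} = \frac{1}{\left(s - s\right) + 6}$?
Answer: $0$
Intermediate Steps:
$S{\left(s \right)} = \frac{1}{6}$ ($S{\left(s \right)} = \frac{1}{0 + 6} = \frac{1}{6}$)
$g{\left(f \right)} = 0$
$g{\left(S{\left(-1 \right)} \right)} \left(-319 - 40\right) = 0 \left(-319 - 40\right) = 0 \left(-359\right) = 0$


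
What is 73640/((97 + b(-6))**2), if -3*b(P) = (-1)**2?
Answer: 33138/4205 ≈ 7.8806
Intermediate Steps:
b(P) = -1/3 (b(P) = -1/3*(-1)**2 = -1/3*1 = -1/3)
73640/((97 + b(-6))**2) = 73640/((97 - 1/3)**2) = 73640/((290/3)**2) = 73640/(84100/9) = 73640*(9/84100) = 33138/4205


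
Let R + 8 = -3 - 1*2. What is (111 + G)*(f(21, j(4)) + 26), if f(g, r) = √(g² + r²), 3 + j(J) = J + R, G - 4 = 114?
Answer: 5954 + 687*√65 ≈ 11493.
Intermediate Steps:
G = 118 (G = 4 + 114 = 118)
R = -13 (R = -8 + (-3 - 1*2) = -8 + (-3 - 2) = -8 - 5 = -13)
j(J) = -16 + J (j(J) = -3 + (J - 13) = -3 + (-13 + J) = -16 + J)
(111 + G)*(f(21, j(4)) + 26) = (111 + 118)*(√(21² + (-16 + 4)²) + 26) = 229*(√(441 + (-12)²) + 26) = 229*(√(441 + 144) + 26) = 229*(√585 + 26) = 229*(3*√65 + 26) = 229*(26 + 3*√65) = 5954 + 687*√65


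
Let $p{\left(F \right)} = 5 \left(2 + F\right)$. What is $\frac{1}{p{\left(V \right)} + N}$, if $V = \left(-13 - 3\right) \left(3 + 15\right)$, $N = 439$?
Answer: $- \frac{1}{991} \approx -0.0010091$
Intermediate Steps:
$V = -288$ ($V = \left(-16\right) 18 = -288$)
$p{\left(F \right)} = 10 + 5 F$
$\frac{1}{p{\left(V \right)} + N} = \frac{1}{\left(10 + 5 \left(-288\right)\right) + 439} = \frac{1}{\left(10 - 1440\right) + 439} = \frac{1}{-1430 + 439} = \frac{1}{-991} = - \frac{1}{991}$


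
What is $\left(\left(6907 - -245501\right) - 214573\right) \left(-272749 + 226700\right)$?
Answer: $-1742263915$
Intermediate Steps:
$\left(\left(6907 - -245501\right) - 214573\right) \left(-272749 + 226700\right) = \left(\left(6907 + 245501\right) - 214573\right) \left(-46049\right) = \left(252408 - 214573\right) \left(-46049\right) = 37835 \left(-46049\right) = -1742263915$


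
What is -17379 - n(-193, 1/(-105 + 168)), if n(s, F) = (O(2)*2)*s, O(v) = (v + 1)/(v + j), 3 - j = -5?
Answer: -86316/5 ≈ -17263.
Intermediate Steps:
j = 8 (j = 3 - 1*(-5) = 3 + 5 = 8)
O(v) = (1 + v)/(8 + v) (O(v) = (v + 1)/(v + 8) = (1 + v)/(8 + v))
n(s, F) = 3*s/5 (n(s, F) = (((1 + 2)/(8 + 2))*2)*s = ((3/10)*2)*s = 3*s/5)
-17379 - n(-193, 1/(-105 + 168)) = -17379 - 3*(-193)/5 = -17379 - 1*(-579/5) = -17379 + 579/5 = -86316/5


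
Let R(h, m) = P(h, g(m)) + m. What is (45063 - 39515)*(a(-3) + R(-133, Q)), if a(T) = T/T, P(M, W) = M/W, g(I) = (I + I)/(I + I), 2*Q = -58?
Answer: -893228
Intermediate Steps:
Q = -29 (Q = (1/2)*(-58) = -29)
g(I) = 1 (g(I) = (2*I)/((2*I)) = (2*I)*(1/(2*I)) = 1)
R(h, m) = h + m (R(h, m) = h/1 + m = h*1 + m = h + m)
a(T) = 1
(45063 - 39515)*(a(-3) + R(-133, Q)) = (45063 - 39515)*(1 + (-133 - 29)) = 5548*(1 - 162) = 5548*(-161) = -893228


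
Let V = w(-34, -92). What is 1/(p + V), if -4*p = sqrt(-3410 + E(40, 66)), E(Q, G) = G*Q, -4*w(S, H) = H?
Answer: 184/4617 + 2*I*sqrt(770)/4617 ≈ 0.039853 + 0.01202*I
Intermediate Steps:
w(S, H) = -H/4
V = 23 (V = -1/4*(-92) = 23)
p = -I*sqrt(770)/4 (p = -sqrt(-3410 + 66*40)/4 = -sqrt(-3410 + 2640)/4 = -I*sqrt(770)/4 ≈ -6.9372*I)
1/(p + V) = 1/(-I*sqrt(770)/4 + 23) = 1/(23 - I*sqrt(770)/4)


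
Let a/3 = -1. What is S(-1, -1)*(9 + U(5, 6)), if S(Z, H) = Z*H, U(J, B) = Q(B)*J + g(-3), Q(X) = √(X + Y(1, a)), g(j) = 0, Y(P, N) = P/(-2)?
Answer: 9 + 5*√22/2 ≈ 20.726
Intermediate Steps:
a = -3 (a = 3*(-1) = -3)
Y(P, N) = -P/2 (Y(P, N) = P*(-½) = -P/2)
Q(X) = √(-½ + X) (Q(X) = √(X - ½*1) = √(X - ½) = √(-½ + X))
U(J, B) = J*√(-2 + 4*B)/2 (U(J, B) = (√(-2 + 4*B)/2)*J + 0 = J*√(-2 + 4*B)/2 + 0 = J*√(-2 + 4*B)/2)
S(Z, H) = H*Z
S(-1, -1)*(9 + U(5, 6)) = (-1*(-1))*(9 + (½)*5*√(-2 + 4*6)) = 1*(9 + (½)*5*√(-2 + 24)) = 1*(9 + (½)*5*√22) = 1*(9 + 5*√22/2) = 9 + 5*√22/2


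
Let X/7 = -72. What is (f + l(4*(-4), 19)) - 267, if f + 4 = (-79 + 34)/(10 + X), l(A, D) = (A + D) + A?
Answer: -140251/494 ≈ -283.91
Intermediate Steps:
X = -504 (X = 7*(-72) = -504)
l(A, D) = D + 2*A
f = -1931/494 (f = -4 + (-79 + 34)/(10 - 504) = -4 - 45/(-494) = -4 - 45*(-1/494) = -4 + 45/494 = -1931/494 ≈ -3.9089)
(f + l(4*(-4), 19)) - 267 = (-1931/494 + (19 + 2*(4*(-4)))) - 267 = (-1931/494 + (19 + 2*(-16))) - 267 = (-1931/494 + (19 - 32)) - 267 = (-1931/494 - 13) - 267 = -8353/494 - 267 = -140251/494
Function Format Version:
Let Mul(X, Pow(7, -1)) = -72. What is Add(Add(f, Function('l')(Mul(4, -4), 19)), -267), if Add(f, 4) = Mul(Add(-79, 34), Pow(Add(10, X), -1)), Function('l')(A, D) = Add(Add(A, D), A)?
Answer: Rational(-140251, 494) ≈ -283.91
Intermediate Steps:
X = -504 (X = Mul(7, -72) = -504)
Function('l')(A, D) = Add(D, Mul(2, A))
f = Rational(-1931, 494) (f = Add(-4, Mul(Add(-79, 34), Pow(Add(10, -504), -1))) = Add(-4, Mul(-45, Pow(-494, -1))) = Add(-4, Mul(-45, Rational(-1, 494))) = Add(-4, Rational(45, 494)) = Rational(-1931, 494) ≈ -3.9089)
Add(Add(f, Function('l')(Mul(4, -4), 19)), -267) = Add(Add(Rational(-1931, 494), Add(19, Mul(2, Mul(4, -4)))), -267) = Add(Add(Rational(-1931, 494), Add(19, Mul(2, -16))), -267) = Add(Add(Rational(-1931, 494), Add(19, -32)), -267) = Add(Add(Rational(-1931, 494), -13), -267) = Add(Rational(-8353, 494), -267) = Rational(-140251, 494)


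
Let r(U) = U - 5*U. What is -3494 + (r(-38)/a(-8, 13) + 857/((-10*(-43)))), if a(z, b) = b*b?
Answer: -253698787/72670 ≈ -3491.1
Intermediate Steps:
a(z, b) = b**2
r(U) = -4*U
-3494 + (r(-38)/a(-8, 13) + 857/((-10*(-43)))) = -3494 + ((-4*(-38))/(13**2) + 857/((-10*(-43)))) = -3494 + (152/169 + 857/430) = -3494 + 210193/72670 = -253698787/72670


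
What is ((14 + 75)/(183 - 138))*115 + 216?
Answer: 3991/9 ≈ 443.44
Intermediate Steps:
((14 + 75)/(183 - 138))*115 + 216 = (89/45)*115 + 216 = 2047/9 + 216 = 3991/9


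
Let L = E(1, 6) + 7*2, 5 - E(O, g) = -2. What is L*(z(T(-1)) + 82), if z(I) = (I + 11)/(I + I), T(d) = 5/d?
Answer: 8547/5 ≈ 1709.4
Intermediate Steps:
E(O, g) = 7 (E(O, g) = 5 - 1*(-2) = 5 + 2 = 7)
L = 21 (L = 7 + 7*2 = 7 + 14 = 21)
z(I) = (11 + I)/(2*I) (z(I) = (11 + I)/((2*I)) = (11 + I)*(1/(2*I)) = (11 + I)/(2*I))
L*(z(T(-1)) + 82) = 21*((11 + 5/(-1))/(2*((5/(-1)))) + 82) = 21*((11 + 5*(-1))/(2*((5*(-1)))) + 82) = 21*((1/2)*(11 - 5)/(-5) + 82) = 21*((1/2)*(-1/5)*6 + 82) = 21*(-3/5 + 82) = 21*(407/5) = 8547/5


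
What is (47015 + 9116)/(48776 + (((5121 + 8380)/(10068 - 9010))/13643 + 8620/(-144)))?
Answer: 634078452924/550317196775 ≈ 1.1522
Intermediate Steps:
(47015 + 9116)/(48776 + (((5121 + 8380)/(10068 - 9010))/13643 + 8620/(-144))) = 56131/(48776 + ((13501/1058)*(1/13643) + 8620*(-1/144))) = 56131/(48776 + ((13501*(1/1058))*(1/13643) - 2155/36)) = 56131/(48776 + ((587/46)*(1/13643) - 2155/36)) = 56131/(48776 + (587/627578 - 2155/36)) = 56131/(48776 - 676204729/11296404) = 56131/(550317196775/11296404) = 56131*(11296404/550317196775) = 634078452924/550317196775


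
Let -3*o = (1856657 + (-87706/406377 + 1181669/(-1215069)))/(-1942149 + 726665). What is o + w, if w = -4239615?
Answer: -1272259432453139135873521/300088471535390646 ≈ -4.2396e+6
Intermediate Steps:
o = 152795376077767769/300088471535390646 (o = -(1856657 + (-87706/406377 + 1181669/(-1215069)))/(3*(-1942149 + 726665)) = -(1856657 + (-87706*1/406377 + 1181669*(-1/1215069)))/(3*(-1215484)) = -(1856657 + (-87706/406377 - 1181669/1215069))*(-1)/(3*1215484) = -(1856657 - 195590648309/164592031671)*(-1)/(3*1215484) = -305590752155535538*(-1)/(493776095013*1215484) = -⅓*(-152795376077767769/100029490511796882) = 152795376077767769/300088471535390646 ≈ 0.50917)
o + w = 152795376077767769/300088471535390646 - 4239615 = -1272259432453139135873521/300088471535390646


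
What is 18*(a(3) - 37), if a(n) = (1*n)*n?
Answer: -504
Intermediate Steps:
a(n) = n² (a(n) = n*n = n²)
18*(a(3) - 37) = 18*(3² - 37) = 18*(9 - 37) = 18*(-28) = -504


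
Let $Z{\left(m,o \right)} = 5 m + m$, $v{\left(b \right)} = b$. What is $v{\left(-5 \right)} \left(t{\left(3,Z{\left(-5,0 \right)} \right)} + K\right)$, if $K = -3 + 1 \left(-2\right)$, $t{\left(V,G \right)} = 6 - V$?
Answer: $10$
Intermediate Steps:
$Z{\left(m,o \right)} = 6 m$
$K = -5$ ($K = -3 - 2 = -5$)
$v{\left(-5 \right)} \left(t{\left(3,Z{\left(-5,0 \right)} \right)} + K\right) = - 5 \left(\left(6 - 3\right) - 5\right) = - 5 \left(3 - 5\right) = \left(-5\right) \left(-2\right) = 10$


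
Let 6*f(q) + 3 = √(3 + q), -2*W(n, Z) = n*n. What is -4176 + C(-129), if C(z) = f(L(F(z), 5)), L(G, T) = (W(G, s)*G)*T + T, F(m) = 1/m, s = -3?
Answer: -8353/2 + √8861533482/199692 ≈ -4176.0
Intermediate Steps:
W(n, Z) = -n²/2 (W(n, Z) = -n*n/2 = -n²/2)
L(G, T) = T - T*G³/2 (L(G, T) = ((-G²/2)*G)*T + T = (-G³/2)*T + T = -T*G³/2 + T = T - T*G³/2)
f(q) = -½ + √(3 + q)/6
C(z) = -½ + √(8 - 5/(2*z³))/6 (C(z) = -½ + √(3 + (½)*5*(2 - (1/z)³))/6 = -½ + √(3 + (½)*5*(2 - 1/z³))/6 = -½ + √(3 + (5 - 5/(2*z³)))/6 = -½ + √(8 - 5/(2*z³))/6)
-4176 + C(-129) = -4176 + (-½ + √(32 - 10/(-129)³)/12) = -4176 + (-½ + √(32 - 10*(-1/2146689))/12) = -4176 + (-½ + √(32 + 10/2146689)/12) = -4176 + (-½ + √(68694058/2146689)/12) = -4176 + (-½ + (√8861533482/16641)/12) = -4176 + (-½ + √8861533482/199692) = -8353/2 + √8861533482/199692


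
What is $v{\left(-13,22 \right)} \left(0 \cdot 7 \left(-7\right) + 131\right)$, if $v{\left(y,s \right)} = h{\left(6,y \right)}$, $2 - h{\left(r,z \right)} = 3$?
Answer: $-131$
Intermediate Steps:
$h{\left(r,z \right)} = -1$ ($h{\left(r,z \right)} = 2 - 3 = -1$)
$v{\left(y,s \right)} = -1$
$v{\left(-13,22 \right)} \left(0 \cdot 7 \left(-7\right) + 131\right) = - (0 \cdot 7 \left(-7\right) + 131) = - (0 \left(-7\right) + 131) = - (0 + 131) = \left(-1\right) 131 = -131$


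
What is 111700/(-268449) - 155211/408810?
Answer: -29110104913/36581545230 ≈ -0.79576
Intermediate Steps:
111700/(-268449) - 155211/408810 = 111700*(-1/268449) - 155211*1/408810 = -111700/268449 - 51737/136270 = -29110104913/36581545230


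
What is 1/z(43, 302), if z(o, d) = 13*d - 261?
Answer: 1/3665 ≈ 0.00027285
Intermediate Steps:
z(o, d) = -261 + 13*d
1/z(43, 302) = 1/(-261 + 13*302) = 1/(-261 + 3926) = 1/3665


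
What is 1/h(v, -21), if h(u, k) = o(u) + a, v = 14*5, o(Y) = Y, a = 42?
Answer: 1/112 ≈ 0.0089286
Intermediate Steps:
v = 70
h(u, k) = 42 + u (h(u, k) = u + 42 = 42 + u)
1/h(v, -21) = 1/(42 + 70) = 1/112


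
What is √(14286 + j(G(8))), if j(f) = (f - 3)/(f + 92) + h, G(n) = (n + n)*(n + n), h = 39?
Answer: √433725711/174 ≈ 119.69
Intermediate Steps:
G(n) = 4*n² (G(n) = (2*n)*(2*n) = 4*n²)
j(f) = 39 + (-3 + f)/(92 + f) (j(f) = (f - 3)/(f + 92) + 39 = (-3 + f)/(92 + f) + 39 = 39 + (-3 + f)/(92 + f))
√(14286 + j(G(8))) = √(14286 + 5*(717 + 8*(4*8²))/(92 + 4*8²)) = √(14286 + 5*(717 + 8*(4*64))/(92 + 4*64)) = √(14286 + 5*(717 + 8*256)/(92 + 256)) = √(14286 + 5*(717 + 2048)/348) = √(14286 + 5*(1/348)*2765) = √(14286 + 13825/348) = √(4985353/348) = √433725711/174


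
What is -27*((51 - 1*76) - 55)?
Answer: 2160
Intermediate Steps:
-27*((51 - 1*76) - 55) = -27*((51 - 76) - 55) = -27*(-25 - 55) = -27*(-80) = 2160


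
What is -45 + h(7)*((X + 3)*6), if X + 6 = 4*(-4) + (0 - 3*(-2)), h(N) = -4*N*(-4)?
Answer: -8781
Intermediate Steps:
h(N) = 16*N
X = -16 (X = -6 + (4*(-4) + (0 - 3*(-2))) = -6 + (-16 + (0 + 6)) = -6 + (-16 + 6) = -6 - 10 = -16)
-45 + h(7)*((X + 3)*6) = -45 + (16*7)*((-16 + 3)*6) = -45 + 112*(-13*6) = -45 + 112*(-78) = -45 - 8736 = -8781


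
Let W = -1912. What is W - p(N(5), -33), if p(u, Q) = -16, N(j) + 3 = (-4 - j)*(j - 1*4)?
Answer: -1896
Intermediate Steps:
N(j) = -3 + (-4 + j)*(-4 - j) (N(j) = -3 + (-4 - j)*(j - 1*4) = -3 + (-4 - j)*(j - 4) = -3 + (-4 - j)*(-4 + j) = -3 + (-4 + j)*(-4 - j))
W - p(N(5), -33) = -1912 - 1*(-16) = -1912 + 16 = -1896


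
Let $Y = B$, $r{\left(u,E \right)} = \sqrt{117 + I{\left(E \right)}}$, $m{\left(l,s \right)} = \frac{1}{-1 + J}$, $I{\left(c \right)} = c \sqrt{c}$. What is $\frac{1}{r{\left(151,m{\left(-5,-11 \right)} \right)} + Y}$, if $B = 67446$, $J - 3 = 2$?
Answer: $\frac{539568}{36391702391} - \frac{2 \sqrt{1874}}{36391702391} \approx 1.4824 \cdot 10^{-5}$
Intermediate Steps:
$J = 5$ ($J = 3 + 2 = 5$)
$I{\left(c \right)} = c^{\frac{3}{2}}$
$m{\left(l,s \right)} = \frac{1}{4}$ ($m{\left(l,s \right)} = \frac{1}{-1 + 5} = \frac{1}{4}$)
$r{\left(u,E \right)} = \sqrt{117 + E^{\frac{3}{2}}}$
$Y = 67446$
$\frac{1}{r{\left(151,m{\left(-5,-11 \right)} \right)} + Y} = \frac{1}{\sqrt{117 + \left(\frac{1}{4}\right)^{\frac{3}{2}}} + 67446} = \frac{1}{\sqrt{117 + \frac{1}{8}} + 67446} = \frac{1}{\sqrt{\frac{937}{8}} + 67446} = \frac{1}{\frac{\sqrt{1874}}{4} + 67446} = \frac{1}{67446 + \frac{\sqrt{1874}}{4}}$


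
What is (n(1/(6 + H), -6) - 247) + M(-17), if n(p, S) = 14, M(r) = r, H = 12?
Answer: -250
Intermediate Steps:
(n(1/(6 + H), -6) - 247) + M(-17) = (14 - 247) - 17 = -233 - 17 = -250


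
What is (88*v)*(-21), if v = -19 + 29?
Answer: -18480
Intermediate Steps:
v = 10
(88*v)*(-21) = (88*10)*(-21) = 880*(-21) = -18480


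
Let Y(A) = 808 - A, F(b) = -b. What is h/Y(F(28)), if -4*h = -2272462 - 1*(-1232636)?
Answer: 519913/1672 ≈ 310.95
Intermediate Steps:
h = 519913/2 (h = -(-2272462 - 1*(-1232636))/4 = -(-2272462 + 1232636)/4 = -¼*(-1039826) = 519913/2 ≈ 2.5996e+5)
h/Y(F(28)) = 519913/(2*(808 - (-1)*28)) = 519913/(2*(808 - 1*(-28))) = 519913/(2*(808 + 28)) = (519913/2)/836 = (519913/2)*(1/836) = 519913/1672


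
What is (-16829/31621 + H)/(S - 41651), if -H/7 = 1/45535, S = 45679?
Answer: -54752133/414268934470 ≈ -0.00013217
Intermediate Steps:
H = -1/6505 (H = -7/45535 = -7*1/45535 = -1/6505 ≈ -0.00015373)
(-16829/31621 + H)/(S - 41651) = (-16829/31621 - 1/6505)/(45679 - 41651) = (-16829*1/31621 - 1/6505)/4028 = (-16829/31621 - 1/6505)*(1/4028) = -109504266/205694605*1/4028 = -54752133/414268934470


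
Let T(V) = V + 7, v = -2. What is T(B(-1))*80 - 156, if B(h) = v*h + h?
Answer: 484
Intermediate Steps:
B(h) = -h (B(h) = -2*h + h = -h)
T(V) = 7 + V
T(B(-1))*80 - 156 = (7 - 1*(-1))*80 - 156 = (7 + 1)*80 - 156 = 8*80 - 156 = 640 - 156 = 484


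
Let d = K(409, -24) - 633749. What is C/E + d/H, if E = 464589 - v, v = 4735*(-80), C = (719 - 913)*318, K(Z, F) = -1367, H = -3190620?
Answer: 1598179807/12693084015 ≈ 0.12591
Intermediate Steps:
C = -61692 (C = -194*318 = -61692)
v = -378800
E = 843389 (E = 464589 - 1*(-378800) = 464589 + 378800 = 843389)
d = -635116 (d = -1367 - 633749 = -635116)
C/E + d/H = -61692/843389 - 635116/(-3190620) = -61692*1/843389 - 635116*(-1/3190620) = -1164/15913 + 158779/797655 = 1598179807/12693084015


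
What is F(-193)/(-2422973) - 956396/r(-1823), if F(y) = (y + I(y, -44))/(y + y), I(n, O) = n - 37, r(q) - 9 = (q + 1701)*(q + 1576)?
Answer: -894486183279377/28191770603654 ≈ -31.729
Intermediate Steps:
r(q) = 9 + (1576 + q)*(1701 + q) (r(q) = 9 + (q + 1701)*(q + 1576) = 9 + (1701 + q)*(1576 + q) = 9 + (1576 + q)*(1701 + q))
I(n, O) = -37 + n
F(y) = (-37 + 2*y)/(2*y) (F(y) = (y + (-37 + y))/(y + y) = (-37 + 2*y)/((2*y)) = (-37 + 2*y)*(1/(2*y)) = (-37 + 2*y)/(2*y))
F(-193)/(-2422973) - 956396/r(-1823) = ((-37/2 - 193)/(-193))/(-2422973) - 956396/(2680785 + (-1823)**2 + 3277*(-1823)) = -1/193*(-423/2)*(-1/2422973) - 956396/(2680785 + 3323329 - 5973971) = (423/386)*(-1/2422973) - 956396/30143 = -423/935267578 - 956396*1/30143 = -423/935267578 - 956396/30143 = -894486183279377/28191770603654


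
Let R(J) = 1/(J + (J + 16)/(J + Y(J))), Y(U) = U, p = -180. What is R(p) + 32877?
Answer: 531259353/16159 ≈ 32877.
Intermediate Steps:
R(J) = 1/(J + (16 + J)/(2*J)) (R(J) = 1/(J + (J + 16)/(J + J)) = 1/(J + (16 + J)/((2*J))) = 1/(J + (16 + J)*(1/(2*J))) = 1/(J + (16 + J)/(2*J)))
R(p) + 32877 = 2*(-180)/(16 - 180 + 2*(-180)²) + 32877 = 2*(-180)/(16 - 180 + 2*32400) + 32877 = 2*(-180)/(16 - 180 + 64800) + 32877 = 2*(-180)/64636 + 32877 = 2*(-180)*(1/64636) + 32877 = -90/16159 + 32877 = 531259353/16159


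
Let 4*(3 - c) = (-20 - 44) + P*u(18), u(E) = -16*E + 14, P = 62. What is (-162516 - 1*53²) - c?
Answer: -169591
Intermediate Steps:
u(E) = 14 - 16*E
c = 4266 (c = 3 - ((-20 - 44) + 62*(14 - 16*18))/4 = 3 - (-64 + 62*(14 - 288))/4 = 3 - (-64 + 62*(-274))/4 = 3 - (-64 - 16988)/4 = 3 - ¼*(-17052) = 3 + 4263 = 4266)
(-162516 - 1*53²) - c = (-162516 - 1*53²) - 1*4266 = (-162516 - 1*2809) - 4266 = (-162516 - 2809) - 4266 = -165325 - 4266 = -169591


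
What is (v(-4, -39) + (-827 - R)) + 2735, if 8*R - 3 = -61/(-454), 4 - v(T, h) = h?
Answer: 7084609/3632 ≈ 1950.6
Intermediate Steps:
v(T, h) = 4 - h
R = 1423/3632 (R = 3/8 + (-61/(-454))/8 = 3/8 + (-61*(-1/454))/8 = 3/8 + (⅛)*(61/454) = 3/8 + 61/3632 = 1423/3632 ≈ 0.39180)
(v(-4, -39) + (-827 - R)) + 2735 = ((4 - 1*(-39)) + (-827 - 1*1423/3632)) + 2735 = ((4 + 39) + (-827 - 1423/3632)) + 2735 = (43 - 3005087/3632) + 2735 = -2848911/3632 + 2735 = 7084609/3632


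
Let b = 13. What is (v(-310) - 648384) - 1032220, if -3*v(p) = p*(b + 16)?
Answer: -5032822/3 ≈ -1.6776e+6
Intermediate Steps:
v(p) = -29*p/3 (v(p) = -p*(13 + 16)/3 = -p*29/3 = -29*p/3)
(v(-310) - 648384) - 1032220 = (-29/3*(-310) - 648384) - 1032220 = (8990/3 - 648384) - 1032220 = -1936162/3 - 1032220 = -5032822/3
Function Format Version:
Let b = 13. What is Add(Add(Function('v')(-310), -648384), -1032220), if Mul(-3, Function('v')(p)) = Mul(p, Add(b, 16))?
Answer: Rational(-5032822, 3) ≈ -1.6776e+6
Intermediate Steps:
Function('v')(p) = Mul(Rational(-29, 3), p) (Function('v')(p) = Mul(Rational(-1, 3), Mul(p, Add(13, 16))) = Mul(Rational(-1, 3), Mul(p, 29)) = Mul(Rational(-1, 3), Mul(29, p)) = Mul(Rational(-29, 3), p))
Add(Add(Function('v')(-310), -648384), -1032220) = Add(Add(Mul(Rational(-29, 3), -310), -648384), -1032220) = Add(Add(Rational(8990, 3), -648384), -1032220) = Add(Rational(-1936162, 3), -1032220) = Rational(-5032822, 3)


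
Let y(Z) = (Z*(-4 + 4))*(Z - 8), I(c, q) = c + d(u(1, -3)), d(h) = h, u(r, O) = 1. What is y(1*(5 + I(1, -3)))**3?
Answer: 0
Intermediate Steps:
I(c, q) = 1 + c (I(c, q) = c + 1 = 1 + c)
y(Z) = 0 (y(Z) = (Z*0)*(-8 + Z) = 0*(-8 + Z) = 0)
y(1*(5 + I(1, -3)))**3 = 0**3 = 0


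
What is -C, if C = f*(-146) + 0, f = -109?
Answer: -15914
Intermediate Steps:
C = 15914 (C = -109*(-146) + 0 = 15914 + 0 = 15914)
-C = -1*15914 = -15914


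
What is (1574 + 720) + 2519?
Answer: 4813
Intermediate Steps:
(1574 + 720) + 2519 = 2294 + 2519 = 4813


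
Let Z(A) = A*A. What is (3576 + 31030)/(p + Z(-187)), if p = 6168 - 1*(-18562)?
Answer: 34606/59699 ≈ 0.57967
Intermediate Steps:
p = 24730 (p = 6168 + 18562 = 24730)
Z(A) = A**2
(3576 + 31030)/(p + Z(-187)) = (3576 + 31030)/(24730 + (-187)**2) = 34606/(24730 + 34969) = 34606/59699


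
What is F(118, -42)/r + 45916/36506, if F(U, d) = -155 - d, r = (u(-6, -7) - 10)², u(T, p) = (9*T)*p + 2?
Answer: 3140887611/2498835700 ≈ 1.2569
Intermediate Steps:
u(T, p) = 2 + 9*T*p (u(T, p) = 9*T*p + 2 = 2 + 9*T*p)
r = 136900 (r = ((2 + 9*(-6)*(-7)) - 10)² = ((2 + 378) - 10)² = (380 - 10)² = 370² = 136900)
F(118, -42)/r + 45916/36506 = (-155 - 1*(-42))/136900 + 45916/36506 = (-155 + 42)*(1/136900) + 45916*(1/36506) = -113*1/136900 + 22958/18253 = -113/136900 + 22958/18253 = 3140887611/2498835700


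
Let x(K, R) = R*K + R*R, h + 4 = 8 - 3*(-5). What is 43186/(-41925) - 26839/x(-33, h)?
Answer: 85672123/857850 ≈ 99.868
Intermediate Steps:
h = 19 (h = -4 + (8 - 3*(-5)) = -4 + (8 + 15) = -4 + 23 = 19)
x(K, R) = R**2 + K*R (x(K, R) = K*R + R**2 = R**2 + K*R)
43186/(-41925) - 26839/x(-33, h) = 43186/(-41925) - 26839*1/(19*(-33 + 19)) = 43186*(-1/41925) - 26839/(19*(-14)) = -3322/3225 - 26839/(-266) = -3322/3225 - 26839*(-1/266) = -3322/3225 + 26839/266 = 85672123/857850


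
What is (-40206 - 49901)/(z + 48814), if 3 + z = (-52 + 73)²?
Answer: -90107/49252 ≈ -1.8295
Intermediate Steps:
z = 438 (z = -3 + (-52 + 73)² = -3 + 21² = -3 + 441 = 438)
(-40206 - 49901)/(z + 48814) = (-40206 - 49901)/(438 + 48814) = -90107/49252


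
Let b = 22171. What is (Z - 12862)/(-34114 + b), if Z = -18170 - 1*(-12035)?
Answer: 18997/11943 ≈ 1.5906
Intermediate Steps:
Z = -6135 (Z = -18170 + 12035 = -6135)
(Z - 12862)/(-34114 + b) = (-6135 - 12862)/(-34114 + 22171) = -18997/(-11943) = -18997*(-1/11943) = 18997/11943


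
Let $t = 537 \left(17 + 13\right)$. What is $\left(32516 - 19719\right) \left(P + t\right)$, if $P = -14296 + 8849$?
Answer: $136454411$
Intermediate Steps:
$P = -5447$
$t = 16110$ ($t = 537 \cdot 30 = 16110$)
$\left(32516 - 19719\right) \left(P + t\right) = \left(32516 - 19719\right) \left(-5447 + 16110\right) = 12797 \cdot 10663 = 136454411$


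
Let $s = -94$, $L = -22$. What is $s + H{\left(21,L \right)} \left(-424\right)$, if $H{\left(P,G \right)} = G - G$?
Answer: $-94$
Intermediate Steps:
$H{\left(P,G \right)} = 0$
$s + H{\left(21,L \right)} \left(-424\right) = -94 + 0 \left(-424\right) = -94 + 0 = -94$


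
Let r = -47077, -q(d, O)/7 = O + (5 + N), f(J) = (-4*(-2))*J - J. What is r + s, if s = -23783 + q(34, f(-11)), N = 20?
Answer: -70496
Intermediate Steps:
f(J) = 7*J (f(J) = 8*J - J = 7*J)
q(d, O) = -175 - 7*O (q(d, O) = -7*(O + (5 + 20)) = -7*(O + 25) = -7*(25 + O) = -175 - 7*O)
s = -23419 (s = -23783 + (-175 - 49*(-11)) = -23783 + (-175 - 7*(-77)) = -23783 + (-175 + 539) = -23783 + 364 = -23419)
r + s = -47077 - 23419 = -70496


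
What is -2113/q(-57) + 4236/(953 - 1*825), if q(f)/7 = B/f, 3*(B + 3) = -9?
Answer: -634939/224 ≈ -2834.6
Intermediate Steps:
B = -6 (B = -3 + (1/3)*(-9) = -3 - 3 = -6)
q(f) = -42/f (q(f) = 7*(-6/f) = -42/f)
-2113/q(-57) + 4236/(953 - 1*825) = -2113/((-42/(-57))) + 4236/(953 - 1*825) = -2113/((-42*(-1/57))) + 4236/(953 - 825) = -2113/14/19 + 4236/128 = -2113*19/14 + 4236*(1/128) = -40147/14 + 1059/32 = -634939/224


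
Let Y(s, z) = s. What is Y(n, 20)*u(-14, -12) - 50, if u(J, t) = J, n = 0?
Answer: -50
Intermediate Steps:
Y(n, 20)*u(-14, -12) - 50 = 0*(-14) - 50 = 0 - 50 = -50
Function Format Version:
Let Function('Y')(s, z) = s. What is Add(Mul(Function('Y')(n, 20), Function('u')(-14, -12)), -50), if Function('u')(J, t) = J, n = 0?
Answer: -50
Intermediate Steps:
Add(Mul(Function('Y')(n, 20), Function('u')(-14, -12)), -50) = Add(Mul(0, -14), -50) = Add(0, -50) = -50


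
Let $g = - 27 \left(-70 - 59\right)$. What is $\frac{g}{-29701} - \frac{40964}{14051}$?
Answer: $- \frac{1265611397}{417328751} \approx -3.0326$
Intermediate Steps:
$g = 3483$ ($g = \left(-27\right) \left(-129\right) = 3483$)
$\frac{g}{-29701} - \frac{40964}{14051} = \frac{3483}{-29701} - \frac{40964}{14051} = 3483 \left(- \frac{1}{29701}\right) - \frac{40964}{14051} = - \frac{3483}{29701} - \frac{40964}{14051} = - \frac{1265611397}{417328751}$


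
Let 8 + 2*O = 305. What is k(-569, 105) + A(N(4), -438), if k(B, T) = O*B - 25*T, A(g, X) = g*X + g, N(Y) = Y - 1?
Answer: -176865/2 ≈ -88433.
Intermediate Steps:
O = 297/2 (O = -4 + (½)*305 = -4 + 305/2 = 297/2 ≈ 148.50)
N(Y) = -1 + Y
A(g, X) = g + X*g (A(g, X) = X*g + g = g + X*g)
k(B, T) = -25*T + 297*B/2 (k(B, T) = 297*B/2 - 25*T = -25*T + 297*B/2)
k(-569, 105) + A(N(4), -438) = (-25*105 + (297/2)*(-569)) + (-1 + 4)*(1 - 438) = (-2625 - 168993/2) + 3*(-437) = -174243/2 - 1311 = -176865/2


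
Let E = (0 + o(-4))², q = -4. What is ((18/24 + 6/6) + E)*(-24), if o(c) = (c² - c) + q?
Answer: -6186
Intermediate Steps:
o(c) = -4 + c² - c (o(c) = (c² - c) - 4 = -4 + c² - c)
E = 256 (E = (0 + (-4 + (-4)² - 1*(-4)))² = (0 + (-4 + 16 + 4))² = (0 + 16)² = 16² = 256)
((18/24 + 6/6) + E)*(-24) = ((18/24 + 6/6) + 256)*(-24) = ((18*(1/24) + 6*(⅙)) + 256)*(-24) = ((¾ + 1) + 256)*(-24) = (7/4 + 256)*(-24) = (1031/4)*(-24) = -6186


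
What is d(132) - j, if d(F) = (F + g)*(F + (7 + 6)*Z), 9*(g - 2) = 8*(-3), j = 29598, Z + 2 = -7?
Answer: -27628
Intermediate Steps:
Z = -9 (Z = -2 - 7 = -9)
g = -2/3 (g = 2 + (8*(-3))/9 = 2 + (1/9)*(-24) = 2 - 8/3 = -2/3 ≈ -0.66667)
d(F) = (-117 + F)*(-2/3 + F) (d(F) = (F - 2/3)*(F + (7 + 6)*(-9)) = (-2/3 + F)*(F + 13*(-9)) = (-2/3 + F)*(F - 117) = (-2/3 + F)*(-117 + F) = (-117 + F)*(-2/3 + F))
d(132) - j = (78 + 132**2 - 353/3*132) - 1*29598 = (78 + 17424 - 15532) - 29598 = 1970 - 29598 = -27628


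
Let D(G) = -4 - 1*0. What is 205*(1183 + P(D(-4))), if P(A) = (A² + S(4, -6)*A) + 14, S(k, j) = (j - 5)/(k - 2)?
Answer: 253175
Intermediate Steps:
S(k, j) = (-5 + j)/(-2 + k)
D(G) = -4 (D(G) = -4 + 0 = -4)
P(A) = 14 + A² - 11*A/2 (P(A) = (A² + ((-5 - 6)/(-2 + 4))*A) + 14 = (A² + (-11/2)*A) + 14 = (A² + ((½)*(-11))*A) + 14 = (A² - 11*A/2) + 14 = 14 + A² - 11*A/2)
205*(1183 + P(D(-4))) = 205*(1183 + (14 + (-4)² - 11/2*(-4))) = 205*(1183 + (14 + 16 + 22)) = 205*(1183 + 52) = 205*1235 = 253175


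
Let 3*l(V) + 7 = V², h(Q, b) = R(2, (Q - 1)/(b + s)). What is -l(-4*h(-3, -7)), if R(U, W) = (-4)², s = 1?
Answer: -1363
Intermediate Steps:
R(U, W) = 16
h(Q, b) = 16
l(V) = -7/3 + V²/3
-l(-4*h(-3, -7)) = -(-7/3 + (-4*16)²/3) = -(-7/3 + (⅓)*(-64)²) = -(-7/3 + (⅓)*4096) = -(-7/3 + 4096/3) = -1*1363 = -1363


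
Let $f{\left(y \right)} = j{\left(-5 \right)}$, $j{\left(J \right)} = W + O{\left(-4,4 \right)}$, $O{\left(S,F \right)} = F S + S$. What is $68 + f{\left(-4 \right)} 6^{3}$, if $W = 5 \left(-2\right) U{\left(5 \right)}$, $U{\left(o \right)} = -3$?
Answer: $2228$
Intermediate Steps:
$O{\left(S,F \right)} = S + F S$
$W = 30$ ($W = 5 \left(-2\right) \left(-3\right) = \left(-10\right) \left(-3\right) = 30$)
$j{\left(J \right)} = 10$ ($j{\left(J \right)} = 30 - 4 \left(1 + 4\right) = 30 - 20 = 10$)
$f{\left(y \right)} = 10$
$68 + f{\left(-4 \right)} 6^{3} = 68 + 10 \cdot 6^{3} = 68 + 10 \cdot 216 = 68 + 2160 = 2228$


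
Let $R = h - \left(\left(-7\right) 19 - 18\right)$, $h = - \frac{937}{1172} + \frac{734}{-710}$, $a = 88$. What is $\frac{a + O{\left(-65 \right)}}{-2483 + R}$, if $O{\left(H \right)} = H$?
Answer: $- \frac{9569380}{971014679} \approx -0.009855$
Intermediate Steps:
$h = - \frac{762759}{416060}$ ($h = \left(-937\right) \frac{1}{1172} + 734 \left(- \frac{1}{710}\right) = - \frac{937}{1172} - \frac{367}{355} = - \frac{762759}{416060} \approx -1.8333$)
$R = \frac{62062301}{416060}$ ($R = - \frac{762759}{416060} - \left(\left(-7\right) 19 - 18\right) = - \frac{762759}{416060} - \left(-133 - 18\right) = - \frac{762759}{416060} - -151 = - \frac{762759}{416060} + 151 = \frac{62062301}{416060} \approx 149.17$)
$\frac{a + O{\left(-65 \right)}}{-2483 + R} = \frac{88 - 65}{-2483 + \frac{62062301}{416060}} = \frac{23}{- \frac{971014679}{416060}} = 23 \left(- \frac{416060}{971014679}\right) = - \frac{9569380}{971014679}$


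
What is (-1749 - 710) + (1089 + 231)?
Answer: -1139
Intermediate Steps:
(-1749 - 710) + (1089 + 231) = -2459 + 1320 = -1139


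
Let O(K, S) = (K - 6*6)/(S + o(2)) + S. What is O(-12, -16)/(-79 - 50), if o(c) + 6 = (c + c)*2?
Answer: 88/903 ≈ 0.097453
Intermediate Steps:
o(c) = -6 + 4*c (o(c) = -6 + (c + c)*2 = -6 + (2*c)*2 = -6 + 4*c)
O(K, S) = S + (-36 + K)/(2 + S) (O(K, S) = (K - 6*6)/(S + (-6 + 4*2)) + S = (K - 36)/(S + (-6 + 8)) + S = (-36 + K)/(S + 2) + S = (-36 + K)/(2 + S) + S = S + (-36 + K)/(2 + S))
O(-12, -16)/(-79 - 50) = ((-36 - 12 + (-16)**2 + 2*(-16))/(2 - 16))/(-79 - 50) = ((-36 - 12 + 256 - 32)/(-14))/(-129) = -(-1)*176/1806 = -1/129*(-88/7) = 88/903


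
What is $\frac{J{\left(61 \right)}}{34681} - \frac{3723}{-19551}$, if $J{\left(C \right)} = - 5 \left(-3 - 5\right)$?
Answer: $\frac{43299801}{226016077} \approx 0.19158$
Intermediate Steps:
$J{\left(C \right)} = 40$ ($J{\left(C \right)} = \left(-5\right) \left(-8\right) = 40$)
$\frac{J{\left(61 \right)}}{34681} - \frac{3723}{-19551} = \frac{40}{34681} - \frac{3723}{-19551} = 40 \cdot \frac{1}{34681} - - \frac{1241}{6517} = \frac{40}{34681} + \frac{1241}{6517} = \frac{43299801}{226016077}$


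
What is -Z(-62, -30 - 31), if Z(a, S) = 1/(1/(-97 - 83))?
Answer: 180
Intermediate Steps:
Z(a, S) = -180 (Z(a, S) = 1/(1/(-180)) = 1/(-1/180) = -180)
-Z(-62, -30 - 31) = -1*(-180) = 180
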